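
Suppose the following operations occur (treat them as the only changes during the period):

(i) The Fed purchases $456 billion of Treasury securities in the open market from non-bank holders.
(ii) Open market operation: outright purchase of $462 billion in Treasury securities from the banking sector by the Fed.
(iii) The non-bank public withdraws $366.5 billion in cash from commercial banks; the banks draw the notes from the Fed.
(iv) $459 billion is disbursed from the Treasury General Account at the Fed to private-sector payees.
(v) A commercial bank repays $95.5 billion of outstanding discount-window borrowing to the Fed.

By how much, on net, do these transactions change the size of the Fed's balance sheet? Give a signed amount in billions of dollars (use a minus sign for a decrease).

+$822.5 billion

Asset purchase (from non-banks) $456 billion: a Fed asset is acquired → +$456B.
OMO purchase (from banks) $462 billion: a Fed asset is acquired → +$462B.
Currency withdrawal $366.5 billion: only the composition of liabilities changes → 0.
Government spending $459 billion: only the composition of liabilities changes → 0.
Discount-window repayment $95.5 billion: a Fed asset is shed → −$95.5B.
Net: 456 + 462 + 0 + 0 − 95.5 = +$822.5 billion.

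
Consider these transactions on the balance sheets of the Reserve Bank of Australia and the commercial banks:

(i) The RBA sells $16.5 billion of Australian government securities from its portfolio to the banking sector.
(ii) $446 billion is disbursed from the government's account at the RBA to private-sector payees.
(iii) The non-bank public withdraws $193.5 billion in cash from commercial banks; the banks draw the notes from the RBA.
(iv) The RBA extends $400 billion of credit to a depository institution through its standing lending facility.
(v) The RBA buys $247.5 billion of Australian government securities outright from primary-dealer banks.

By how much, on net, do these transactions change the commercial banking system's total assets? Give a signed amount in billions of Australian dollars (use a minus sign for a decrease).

+$652.5 billion

OMO sale (to banks) $16.5 billion: just an asset swap on bank balance sheets → 0.
Government spending $446 billion: bank balance sheets expand → +$446B.
Currency withdrawal $193.5 billion: bank balance sheets shrink → −$193.5B.
Discount-window loan $400 billion: bank balance sheets expand → +$400B.
OMO purchase (from banks) $247.5 billion: just an asset swap on bank balance sheets → 0.
Net: 0 + 446 − 193.5 + 400 + 0 = +$652.5 billion.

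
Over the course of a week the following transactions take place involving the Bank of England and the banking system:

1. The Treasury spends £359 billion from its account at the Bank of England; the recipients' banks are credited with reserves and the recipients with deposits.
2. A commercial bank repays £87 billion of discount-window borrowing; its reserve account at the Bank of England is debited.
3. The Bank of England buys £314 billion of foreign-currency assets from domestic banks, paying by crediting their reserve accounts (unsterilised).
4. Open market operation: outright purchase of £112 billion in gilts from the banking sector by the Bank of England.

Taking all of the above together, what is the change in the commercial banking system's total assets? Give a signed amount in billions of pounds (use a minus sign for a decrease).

Government spending £359 billion: bank balance sheets expand → +£359B.
Discount-window repayment £87 billion: bank balance sheets shrink → −£87B.
FX purchase £314 billion: just an asset swap on bank balance sheets → 0.
OMO purchase (from banks) £112 billion: just an asset swap on bank balance sheets → 0.
Net: 359 − 87 + 0 + 0 = +£272 billion.

+£272 billion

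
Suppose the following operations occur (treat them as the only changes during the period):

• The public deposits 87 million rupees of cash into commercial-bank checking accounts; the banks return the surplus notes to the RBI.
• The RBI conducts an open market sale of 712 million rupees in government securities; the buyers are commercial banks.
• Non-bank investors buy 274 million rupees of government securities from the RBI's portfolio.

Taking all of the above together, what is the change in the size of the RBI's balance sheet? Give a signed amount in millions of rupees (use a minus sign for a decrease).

-986 million

Currency deposit 87 million rupees: only the composition of liabilities changes → 0.
OMO sale (to banks) 712 million rupees: an RBI asset is shed → −712M.
Asset sale (to non-banks) 274 million rupees: an RBI asset is shed → −274M.
Net: 0 − 712 − 274 = -986 million.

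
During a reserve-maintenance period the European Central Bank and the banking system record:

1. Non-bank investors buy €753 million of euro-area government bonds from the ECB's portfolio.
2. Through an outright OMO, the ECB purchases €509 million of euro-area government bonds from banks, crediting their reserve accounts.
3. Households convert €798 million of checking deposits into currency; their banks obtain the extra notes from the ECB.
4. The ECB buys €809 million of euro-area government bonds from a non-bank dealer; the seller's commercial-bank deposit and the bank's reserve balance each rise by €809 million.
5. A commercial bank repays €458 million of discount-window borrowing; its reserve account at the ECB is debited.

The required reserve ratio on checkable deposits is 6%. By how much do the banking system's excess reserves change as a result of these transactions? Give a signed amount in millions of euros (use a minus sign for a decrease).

Asset sale (to non-banks) €753 million: reserves −€753M, deposits −€753M.
OMO purchase (from banks) €509 million: reserves +€509M, deposits 0.
Currency withdrawal €798 million: reserves −€798M, deposits −€798M.
Asset purchase (from non-banks) €809 million: reserves +€809M, deposits +€809M.
Discount-window repayment €458 million: reserves −€458M, deposits 0.
Totals: Δreserves = −€691M, Δdeposits = −€742M.
Δrequired reserves = 6% × −€742M = −€44.52M.
Δexcess reserves = Δreserves − Δrequired = −€691M − (−€44.52M) = -€646.48 million.

-€646.48 million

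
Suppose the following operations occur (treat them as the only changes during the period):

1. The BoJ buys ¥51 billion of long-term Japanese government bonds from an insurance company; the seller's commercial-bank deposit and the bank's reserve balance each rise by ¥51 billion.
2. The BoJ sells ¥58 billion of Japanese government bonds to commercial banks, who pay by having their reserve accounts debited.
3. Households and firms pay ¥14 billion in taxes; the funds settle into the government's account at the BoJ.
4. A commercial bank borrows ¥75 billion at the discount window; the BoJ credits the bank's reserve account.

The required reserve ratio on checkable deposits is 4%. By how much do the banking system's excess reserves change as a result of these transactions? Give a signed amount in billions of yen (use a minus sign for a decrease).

+¥52.52 billion

Asset purchase (from non-banks) ¥51 billion: reserves +¥51B, deposits +¥51B.
OMO sale (to banks) ¥58 billion: reserves −¥58B, deposits 0.
Government account inflow ¥14 billion: reserves −¥14B, deposits −¥14B.
Discount-window loan ¥75 billion: reserves +¥75B, deposits 0.
Totals: Δreserves = +¥54B, Δdeposits = +¥37B.
Δrequired reserves = 4% × +¥37B = +¥1.48B.
Δexcess reserves = Δreserves − Δrequired = +¥54B − (+¥1.48B) = +¥52.52 billion.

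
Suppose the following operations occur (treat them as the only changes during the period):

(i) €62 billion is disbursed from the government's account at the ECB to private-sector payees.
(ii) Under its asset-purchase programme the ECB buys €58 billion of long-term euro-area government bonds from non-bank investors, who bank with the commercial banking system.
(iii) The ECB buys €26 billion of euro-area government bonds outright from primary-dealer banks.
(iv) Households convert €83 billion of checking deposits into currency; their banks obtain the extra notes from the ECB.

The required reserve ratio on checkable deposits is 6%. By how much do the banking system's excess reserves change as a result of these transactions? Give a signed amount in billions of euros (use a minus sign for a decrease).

+€60.78 billion

Government spending €62 billion: reserves +€62B, deposits +€62B.
Asset purchase (from non-banks) €58 billion: reserves +€58B, deposits +€58B.
OMO purchase (from banks) €26 billion: reserves +€26B, deposits 0.
Currency withdrawal €83 billion: reserves −€83B, deposits −€83B.
Totals: Δreserves = +€63B, Δdeposits = +€37B.
Δrequired reserves = 6% × +€37B = +€2.22B.
Δexcess reserves = Δreserves − Δrequired = +€63B − (+€2.22B) = +€60.78 billion.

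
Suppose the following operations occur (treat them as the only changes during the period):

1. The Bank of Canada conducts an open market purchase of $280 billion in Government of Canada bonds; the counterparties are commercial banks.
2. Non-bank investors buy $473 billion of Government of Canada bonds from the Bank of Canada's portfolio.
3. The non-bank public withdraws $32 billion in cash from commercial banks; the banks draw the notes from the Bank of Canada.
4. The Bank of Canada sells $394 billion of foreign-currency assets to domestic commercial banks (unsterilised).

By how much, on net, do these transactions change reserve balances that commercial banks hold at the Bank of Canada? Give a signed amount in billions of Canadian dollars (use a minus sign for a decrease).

Bank of Canada balance sheet:
  Assets:      Securities −$193B, Foreign assets −$394B
  Liabilities: Bank reserves −$619B, Currency in circulation +$32B
Commercial banking system:
  Assets:      Reserves at CB −$619B, Securities −$280B, Foreign assets +$394B
  Liabilities: Checkable deposits −$505B
So the change in reserve balances that commercial banks hold at the Bank of Canada is -$619 billion.

-$619 billion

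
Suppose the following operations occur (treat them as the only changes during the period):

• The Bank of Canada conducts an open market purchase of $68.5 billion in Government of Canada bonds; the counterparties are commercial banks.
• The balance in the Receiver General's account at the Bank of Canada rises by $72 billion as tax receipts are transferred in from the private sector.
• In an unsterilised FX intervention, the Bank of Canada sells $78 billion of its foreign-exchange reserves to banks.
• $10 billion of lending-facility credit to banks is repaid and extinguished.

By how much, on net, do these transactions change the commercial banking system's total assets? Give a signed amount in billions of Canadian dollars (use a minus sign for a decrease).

Bank of Canada balance sheet:
  Assets:      Securities +$68.5B, Loans to banks −$10B, Foreign assets −$78B
  Liabilities: Bank reserves −$91.5B, Government deposits +$72B
Commercial banking system:
  Assets:      Reserves at CB −$91.5B, Securities −$68.5B, Foreign assets +$78B
  Liabilities: Checkable deposits −$72B, Borrowings from CB −$10B
Change in total bank assets = -$82 billion.

-$82 billion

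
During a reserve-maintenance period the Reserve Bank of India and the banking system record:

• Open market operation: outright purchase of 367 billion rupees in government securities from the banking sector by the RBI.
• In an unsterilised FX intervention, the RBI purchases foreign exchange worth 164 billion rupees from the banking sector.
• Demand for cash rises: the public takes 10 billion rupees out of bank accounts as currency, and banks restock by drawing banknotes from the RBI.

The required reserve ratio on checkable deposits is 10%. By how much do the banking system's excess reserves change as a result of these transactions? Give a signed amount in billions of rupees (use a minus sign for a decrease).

+522 billion

OMO purchase (from banks) 367 billion rupees: reserves +367B, deposits 0.
FX purchase 164 billion rupees: reserves +164B, deposits 0.
Currency withdrawal 10 billion rupees: reserves −10B, deposits −10B.
Totals: Δreserves = +521B, Δdeposits = −10B.
Δrequired reserves = 10% × −10B = −1B.
Δexcess reserves = Δreserves − Δrequired = +521B − (−1B) = +522 billion.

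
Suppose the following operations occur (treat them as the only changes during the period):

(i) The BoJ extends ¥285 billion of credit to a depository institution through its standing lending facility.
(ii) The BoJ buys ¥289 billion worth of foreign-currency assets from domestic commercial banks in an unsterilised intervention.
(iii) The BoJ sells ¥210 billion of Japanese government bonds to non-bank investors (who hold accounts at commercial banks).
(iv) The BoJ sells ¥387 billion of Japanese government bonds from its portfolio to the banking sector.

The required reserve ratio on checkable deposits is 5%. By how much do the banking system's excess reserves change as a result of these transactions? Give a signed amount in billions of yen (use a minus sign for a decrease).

Discount-window loan ¥285 billion: reserves +¥285B, deposits 0.
FX purchase ¥289 billion: reserves +¥289B, deposits 0.
Asset sale (to non-banks) ¥210 billion: reserves −¥210B, deposits −¥210B.
OMO sale (to banks) ¥387 billion: reserves −¥387B, deposits 0.
Totals: Δreserves = −¥23B, Δdeposits = −¥210B.
Δrequired reserves = 5% × −¥210B = −¥10.5B.
Δexcess reserves = Δreserves − Δrequired = −¥23B − (−¥10.5B) = -¥12.5 billion.

-¥12.5 billion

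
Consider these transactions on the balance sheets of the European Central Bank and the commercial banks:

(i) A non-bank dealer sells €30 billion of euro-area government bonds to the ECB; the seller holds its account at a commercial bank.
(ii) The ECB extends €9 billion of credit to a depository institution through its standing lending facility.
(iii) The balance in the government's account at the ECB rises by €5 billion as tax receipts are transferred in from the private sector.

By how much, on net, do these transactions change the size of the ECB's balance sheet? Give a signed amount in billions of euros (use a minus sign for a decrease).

Asset purchase (from non-banks) €30 billion: an ECB asset is acquired → +€30B.
Discount-window loan €9 billion: an ECB asset is acquired → +€9B.
Government account inflow €5 billion: only the composition of liabilities changes → 0.
Net: 30 + 9 + 0 = +€39 billion.

+€39 billion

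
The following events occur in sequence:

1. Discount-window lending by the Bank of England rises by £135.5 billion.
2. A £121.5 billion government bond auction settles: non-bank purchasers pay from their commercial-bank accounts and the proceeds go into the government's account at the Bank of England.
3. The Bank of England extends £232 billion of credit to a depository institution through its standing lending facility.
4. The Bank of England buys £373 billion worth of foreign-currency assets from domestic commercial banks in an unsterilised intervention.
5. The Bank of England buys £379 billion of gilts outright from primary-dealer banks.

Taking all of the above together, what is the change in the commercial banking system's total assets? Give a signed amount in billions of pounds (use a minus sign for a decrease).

Discount-window loan £135.5 billion: bank balance sheets expand → +£135.5B.
Government account inflow £121.5 billion: bank balance sheets shrink → −£121.5B.
Discount-window loan £232 billion: bank balance sheets expand → +£232B.
FX purchase £373 billion: just an asset swap on bank balance sheets → 0.
OMO purchase (from banks) £379 billion: just an asset swap on bank balance sheets → 0.
Net: 135.5 − 121.5 + 232 + 0 + 0 = +£246 billion.

+£246 billion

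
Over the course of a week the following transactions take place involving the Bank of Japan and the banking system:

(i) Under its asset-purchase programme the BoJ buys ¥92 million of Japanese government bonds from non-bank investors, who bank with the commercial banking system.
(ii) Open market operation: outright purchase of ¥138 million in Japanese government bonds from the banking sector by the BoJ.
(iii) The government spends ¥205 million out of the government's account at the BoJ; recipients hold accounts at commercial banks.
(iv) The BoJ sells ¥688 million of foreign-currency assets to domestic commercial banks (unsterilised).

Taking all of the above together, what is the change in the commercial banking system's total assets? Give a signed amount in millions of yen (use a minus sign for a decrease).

BoJ balance sheet:
  Assets:      Securities +¥230M, Foreign assets −¥688M
  Liabilities: Bank reserves −¥253M, Government deposits −¥205M
Commercial banking system:
  Assets:      Reserves at CB −¥253M, Securities −¥138M, Foreign assets +¥688M
  Liabilities: Checkable deposits +¥297M
Change in total bank assets = +¥297 million.

+¥297 million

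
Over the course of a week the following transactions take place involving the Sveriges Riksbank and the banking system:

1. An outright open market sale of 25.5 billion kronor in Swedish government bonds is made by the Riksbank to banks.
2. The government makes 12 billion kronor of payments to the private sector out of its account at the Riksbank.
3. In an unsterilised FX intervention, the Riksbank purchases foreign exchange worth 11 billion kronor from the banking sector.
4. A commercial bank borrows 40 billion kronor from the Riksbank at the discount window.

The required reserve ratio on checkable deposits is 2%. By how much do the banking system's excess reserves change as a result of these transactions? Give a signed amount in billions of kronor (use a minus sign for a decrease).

+37.26 billion

OMO sale (to banks) 25.5 billion kronor: reserves −25.5B, deposits 0.
Government spending 12 billion kronor: reserves +12B, deposits +12B.
FX purchase 11 billion kronor: reserves +11B, deposits 0.
Discount-window loan 40 billion kronor: reserves +40B, deposits 0.
Totals: Δreserves = +37.5B, Δdeposits = +12B.
Δrequired reserves = 2% × +12B = +0.24B.
Δexcess reserves = Δreserves − Δrequired = +37.5B − (+0.24B) = +37.26 billion.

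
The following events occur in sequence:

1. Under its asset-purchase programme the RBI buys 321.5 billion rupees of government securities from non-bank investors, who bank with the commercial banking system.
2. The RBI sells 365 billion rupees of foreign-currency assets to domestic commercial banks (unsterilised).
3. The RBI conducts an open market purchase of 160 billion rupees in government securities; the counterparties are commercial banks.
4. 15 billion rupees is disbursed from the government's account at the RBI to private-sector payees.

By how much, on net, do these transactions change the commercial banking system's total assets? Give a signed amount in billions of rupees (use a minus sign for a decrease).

Asset purchase (from non-banks) 321.5 billion rupees: bank balance sheets expand → +321.5B.
FX sale 365 billion rupees: just an asset swap on bank balance sheets → 0.
OMO purchase (from banks) 160 billion rupees: just an asset swap on bank balance sheets → 0.
Government spending 15 billion rupees: bank balance sheets expand → +15B.
Net: 321.5 + 0 + 0 + 15 = +336.5 billion.

+336.5 billion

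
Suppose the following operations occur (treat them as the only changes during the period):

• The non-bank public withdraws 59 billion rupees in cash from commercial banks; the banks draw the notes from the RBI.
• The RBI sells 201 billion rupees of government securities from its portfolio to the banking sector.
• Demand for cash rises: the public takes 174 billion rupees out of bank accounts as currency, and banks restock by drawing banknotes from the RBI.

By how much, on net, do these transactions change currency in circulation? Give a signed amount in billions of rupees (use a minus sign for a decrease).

+233 billion

RBI balance sheet:
  Assets:      Securities −201B
  Liabilities: Bank reserves −434B, Currency in circulation +233B
Commercial banking system:
  Assets:      Reserves at CB −434B, Securities +201B
  Liabilities: Checkable deposits −233B
So the change in currency in circulation is +233 billion.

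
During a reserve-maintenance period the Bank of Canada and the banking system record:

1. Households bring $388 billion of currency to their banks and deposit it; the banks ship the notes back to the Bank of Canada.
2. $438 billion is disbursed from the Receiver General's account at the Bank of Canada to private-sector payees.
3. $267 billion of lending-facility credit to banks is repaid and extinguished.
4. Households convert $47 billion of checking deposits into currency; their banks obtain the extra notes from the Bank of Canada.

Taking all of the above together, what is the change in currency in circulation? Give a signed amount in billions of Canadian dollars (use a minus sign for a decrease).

Currency deposit $388 billion: notes return to the central bank → −$388B.
Government spending $438 billion: no currency enters or leaves circulation → 0.
Discount-window repayment $267 billion: no currency enters or leaves circulation → 0.
Currency withdrawal $47 billion: notes leave the central bank → +$47B.
Net: −388 + 0 + 0 + 47 = -$341 billion.

-$341 billion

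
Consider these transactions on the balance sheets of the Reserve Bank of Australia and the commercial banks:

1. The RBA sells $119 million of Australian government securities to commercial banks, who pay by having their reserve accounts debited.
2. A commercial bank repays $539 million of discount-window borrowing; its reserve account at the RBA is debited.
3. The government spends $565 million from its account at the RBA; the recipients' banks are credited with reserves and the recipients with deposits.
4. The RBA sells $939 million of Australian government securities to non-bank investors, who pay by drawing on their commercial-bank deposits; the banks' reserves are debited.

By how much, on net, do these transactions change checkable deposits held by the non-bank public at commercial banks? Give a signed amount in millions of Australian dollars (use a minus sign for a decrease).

-$374 million

RBA balance sheet:
  Assets:      Securities −$1058M, Loans to banks −$539M
  Liabilities: Bank reserves −$1032M, Government deposits −$565M
Commercial banking system:
  Assets:      Reserves at CB −$1032M, Securities +$119M
  Liabilities: Checkable deposits −$374M, Borrowings from CB −$539M
So the change in checkable deposits held by the non-bank public at commercial banks is -$374 million.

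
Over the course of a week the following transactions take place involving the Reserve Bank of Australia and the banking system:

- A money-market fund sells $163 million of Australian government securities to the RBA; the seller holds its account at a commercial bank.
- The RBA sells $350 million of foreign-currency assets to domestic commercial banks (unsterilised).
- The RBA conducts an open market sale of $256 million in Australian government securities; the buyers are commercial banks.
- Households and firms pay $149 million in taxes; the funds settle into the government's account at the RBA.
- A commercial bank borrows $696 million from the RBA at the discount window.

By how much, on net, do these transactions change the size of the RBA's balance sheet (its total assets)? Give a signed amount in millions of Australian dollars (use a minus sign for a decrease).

+$253 million

Asset purchase (from non-banks) $163 million: an RBA asset is acquired → +$163M.
FX sale $350 million: an RBA asset is shed → −$350M.
OMO sale (to banks) $256 million: an RBA asset is shed → −$256M.
Government account inflow $149 million: only the composition of liabilities changes → 0.
Discount-window loan $696 million: an RBA asset is acquired → +$696M.
Net: 163 − 350 − 256 + 0 + 696 = +$253 million.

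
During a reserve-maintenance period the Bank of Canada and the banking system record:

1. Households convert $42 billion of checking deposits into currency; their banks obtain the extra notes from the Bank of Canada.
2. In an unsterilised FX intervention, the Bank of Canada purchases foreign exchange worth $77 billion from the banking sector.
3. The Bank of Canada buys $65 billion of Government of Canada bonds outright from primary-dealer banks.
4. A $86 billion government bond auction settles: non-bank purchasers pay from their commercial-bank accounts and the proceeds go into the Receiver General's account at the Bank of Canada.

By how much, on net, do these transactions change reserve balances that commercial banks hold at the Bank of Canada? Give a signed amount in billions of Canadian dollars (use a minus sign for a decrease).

Currency withdrawal $42 billion: banks swap reserves for currency → −$42B.
FX purchase $77 billion: the Bank of Canada pays by crediting reserve accounts → +$77B.
OMO purchase (from banks) $65 billion: the Bank of Canada pays by crediting reserve accounts → +$65B.
Government account inflow $86 billion: funds move from bank reserves into the government account → −$86B.
Net: −42 + 77 + 65 − 86 = +$14 billion.

+$14 billion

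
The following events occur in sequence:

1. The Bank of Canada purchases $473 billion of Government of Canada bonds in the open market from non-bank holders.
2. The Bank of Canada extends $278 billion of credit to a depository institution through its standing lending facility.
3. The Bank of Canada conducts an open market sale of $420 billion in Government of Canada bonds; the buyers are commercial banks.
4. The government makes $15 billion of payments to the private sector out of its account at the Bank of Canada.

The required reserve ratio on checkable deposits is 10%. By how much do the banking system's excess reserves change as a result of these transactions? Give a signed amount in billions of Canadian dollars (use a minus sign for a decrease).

Asset purchase (from non-banks) $473 billion: reserves +$473B, deposits +$473B.
Discount-window loan $278 billion: reserves +$278B, deposits 0.
OMO sale (to banks) $420 billion: reserves −$420B, deposits 0.
Government spending $15 billion: reserves +$15B, deposits +$15B.
Totals: Δreserves = +$346B, Δdeposits = +$488B.
Δrequired reserves = 10% × +$488B = +$48.8B.
Δexcess reserves = Δreserves − Δrequired = +$346B − (+$48.8B) = +$297.2 billion.

+$297.2 billion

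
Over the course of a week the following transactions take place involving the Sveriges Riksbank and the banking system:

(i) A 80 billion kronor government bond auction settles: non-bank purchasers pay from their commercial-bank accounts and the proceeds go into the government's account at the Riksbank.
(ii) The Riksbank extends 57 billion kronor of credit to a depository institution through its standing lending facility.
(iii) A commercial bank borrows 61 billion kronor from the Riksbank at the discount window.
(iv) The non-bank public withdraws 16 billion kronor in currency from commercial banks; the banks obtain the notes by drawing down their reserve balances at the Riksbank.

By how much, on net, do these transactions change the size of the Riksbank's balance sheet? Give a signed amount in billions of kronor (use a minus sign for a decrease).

Riksbank balance sheet:
  Assets:      Loans to banks +118B
  Liabilities: Bank reserves +22B, Currency in circulation +16B, Government deposits +80B
Change in total Riksbank assets = +118 billion.

+118 billion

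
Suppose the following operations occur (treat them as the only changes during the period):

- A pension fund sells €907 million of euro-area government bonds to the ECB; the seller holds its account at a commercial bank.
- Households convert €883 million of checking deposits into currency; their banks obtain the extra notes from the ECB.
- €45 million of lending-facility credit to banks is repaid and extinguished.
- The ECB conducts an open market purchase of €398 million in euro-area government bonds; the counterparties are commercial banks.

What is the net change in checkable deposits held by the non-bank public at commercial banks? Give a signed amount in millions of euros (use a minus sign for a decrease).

ECB balance sheet:
  Assets:      Securities +€1305M, Loans to banks −€45M
  Liabilities: Bank reserves +€377M, Currency in circulation +€883M
Commercial banking system:
  Assets:      Reserves at CB +€377M, Securities −€398M
  Liabilities: Checkable deposits +€24M, Borrowings from CB −€45M
So the change in checkable deposits held by the non-bank public at commercial banks is +€24 million.

+€24 million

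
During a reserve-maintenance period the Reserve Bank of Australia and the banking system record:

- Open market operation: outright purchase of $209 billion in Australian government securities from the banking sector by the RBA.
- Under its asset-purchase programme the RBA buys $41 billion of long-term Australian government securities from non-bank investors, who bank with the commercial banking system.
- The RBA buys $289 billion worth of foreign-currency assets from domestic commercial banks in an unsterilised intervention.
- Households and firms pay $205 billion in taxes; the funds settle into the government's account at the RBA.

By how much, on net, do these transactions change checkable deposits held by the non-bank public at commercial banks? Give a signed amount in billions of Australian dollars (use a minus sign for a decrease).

-$164 billion

OMO purchase (from banks) $209 billion: the counterparty is a bank, so public deposits are unchanged → 0.
Asset purchase (from non-banks) $41 billion: non-bank counterparties' bank balances rise → +$41B.
FX purchase $289 billion: the counterparty is a bank, so public deposits are unchanged → 0.
Government account inflow $205 billion: non-bank counterparties' bank balances fall → −$205B.
Net: 0 + 41 + 0 − 205 = -$164 billion.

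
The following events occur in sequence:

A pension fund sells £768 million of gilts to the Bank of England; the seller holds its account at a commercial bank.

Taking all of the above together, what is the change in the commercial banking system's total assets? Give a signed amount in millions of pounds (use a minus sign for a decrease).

+£768 million

Asset purchase (from non-banks) £768 million: bank balance sheets expand → +£768M.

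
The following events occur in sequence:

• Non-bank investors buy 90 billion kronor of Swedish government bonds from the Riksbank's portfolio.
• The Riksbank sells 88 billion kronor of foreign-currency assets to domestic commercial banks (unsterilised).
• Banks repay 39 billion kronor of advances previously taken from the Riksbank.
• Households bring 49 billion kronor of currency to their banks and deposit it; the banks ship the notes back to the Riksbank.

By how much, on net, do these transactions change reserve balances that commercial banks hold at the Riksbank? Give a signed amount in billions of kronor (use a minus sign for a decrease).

Asset sale (to non-banks) 90 billion kronor: the non-bank buyers' banks settle from reserves → −90B.
FX sale 88 billion kronor: the buying banks pay out of their reserve balances → −88B.
Discount-window repayment 39 billion kronor: repayment is debited from reserves → −39B.
Currency deposit 49 billion kronor: returned notes are swapped for reserve credit → +49B.
Net: −90 − 88 − 39 + 49 = -168 billion.

-168 billion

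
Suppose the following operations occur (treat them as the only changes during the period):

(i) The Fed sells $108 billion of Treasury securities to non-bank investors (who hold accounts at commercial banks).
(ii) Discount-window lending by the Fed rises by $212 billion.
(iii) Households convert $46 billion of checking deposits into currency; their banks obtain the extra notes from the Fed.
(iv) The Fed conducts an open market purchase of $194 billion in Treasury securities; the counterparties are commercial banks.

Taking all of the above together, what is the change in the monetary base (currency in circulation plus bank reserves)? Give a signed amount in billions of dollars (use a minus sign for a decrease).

Asset sale (to non-banks) $108 billion: Fed balance sheet contracts → −$108B.
Discount-window loan $212 billion: Fed balance sheet expands → +$212B.
Currency withdrawal $46 billion: just a shift between currency and reserves — both are base money → 0.
OMO purchase (from banks) $194 billion: Fed balance sheet expands → +$194B.
Net: −108 + 212 + 0 + 194 = +$298 billion.

+$298 billion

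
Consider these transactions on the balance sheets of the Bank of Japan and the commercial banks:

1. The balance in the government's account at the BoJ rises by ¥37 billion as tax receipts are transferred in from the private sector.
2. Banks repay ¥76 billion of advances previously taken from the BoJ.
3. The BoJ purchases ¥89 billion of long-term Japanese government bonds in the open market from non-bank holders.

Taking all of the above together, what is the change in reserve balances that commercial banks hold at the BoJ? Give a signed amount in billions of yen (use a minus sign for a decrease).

-¥24 billion

BoJ balance sheet:
  Assets:      Securities +¥89B, Loans to banks −¥76B
  Liabilities: Bank reserves −¥24B, Government deposits +¥37B
So the change in reserve balances that commercial banks hold at the BoJ is -¥24 billion.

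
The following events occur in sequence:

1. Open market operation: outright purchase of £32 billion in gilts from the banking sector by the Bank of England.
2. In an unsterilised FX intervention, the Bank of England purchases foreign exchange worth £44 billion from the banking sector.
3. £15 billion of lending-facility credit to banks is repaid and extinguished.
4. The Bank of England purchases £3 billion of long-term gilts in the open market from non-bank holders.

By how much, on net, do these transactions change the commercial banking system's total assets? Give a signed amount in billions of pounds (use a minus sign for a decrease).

Bank of England balance sheet:
  Assets:      Securities +£35B, Loans to banks −£15B, Foreign assets +£44B
  Liabilities: Bank reserves +£64B
Commercial banking system:
  Assets:      Reserves at CB +£64B, Securities −£32B, Foreign assets −£44B
  Liabilities: Checkable deposits +£3B, Borrowings from CB −£15B
Change in total bank assets = -£12 billion.

-£12 billion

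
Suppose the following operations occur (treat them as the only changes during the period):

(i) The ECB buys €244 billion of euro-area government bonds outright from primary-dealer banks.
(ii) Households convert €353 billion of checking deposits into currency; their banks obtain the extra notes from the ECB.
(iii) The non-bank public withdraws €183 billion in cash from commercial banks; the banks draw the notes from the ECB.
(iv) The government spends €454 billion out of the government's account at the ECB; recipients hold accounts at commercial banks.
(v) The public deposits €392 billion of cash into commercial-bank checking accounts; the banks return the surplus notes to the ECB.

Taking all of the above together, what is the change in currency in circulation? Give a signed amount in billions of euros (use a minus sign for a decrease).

OMO purchase (from banks) €244 billion: no currency enters or leaves circulation → 0.
Currency withdrawal €353 billion: notes leave the central bank → +€353B.
Currency withdrawal €183 billion: notes leave the central bank → +€183B.
Government spending €454 billion: no currency enters or leaves circulation → 0.
Currency deposit €392 billion: notes return to the central bank → −€392B.
Net: 0 + 353 + 183 + 0 − 392 = +€144 billion.

+€144 billion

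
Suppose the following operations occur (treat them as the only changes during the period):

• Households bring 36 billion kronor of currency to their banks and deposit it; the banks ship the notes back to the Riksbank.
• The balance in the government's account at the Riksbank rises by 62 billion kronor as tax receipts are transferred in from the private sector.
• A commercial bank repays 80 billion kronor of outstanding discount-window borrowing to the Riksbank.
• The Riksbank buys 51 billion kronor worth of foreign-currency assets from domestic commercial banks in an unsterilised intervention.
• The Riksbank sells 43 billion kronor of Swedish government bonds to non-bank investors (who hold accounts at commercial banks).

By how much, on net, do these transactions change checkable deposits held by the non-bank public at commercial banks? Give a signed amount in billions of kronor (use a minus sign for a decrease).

Currency deposit 36 billion kronor: non-bank counterparties' bank balances rise → +36B.
Government account inflow 62 billion kronor: non-bank counterparties' bank balances fall → −62B.
Discount-window repayment 80 billion kronor: the counterparty is a bank, so public deposits are unchanged → 0.
FX purchase 51 billion kronor: the counterparty is a bank, so public deposits are unchanged → 0.
Asset sale (to non-banks) 43 billion kronor: non-bank counterparties' bank balances fall → −43B.
Net: 36 − 62 + 0 + 0 − 43 = -69 billion.

-69 billion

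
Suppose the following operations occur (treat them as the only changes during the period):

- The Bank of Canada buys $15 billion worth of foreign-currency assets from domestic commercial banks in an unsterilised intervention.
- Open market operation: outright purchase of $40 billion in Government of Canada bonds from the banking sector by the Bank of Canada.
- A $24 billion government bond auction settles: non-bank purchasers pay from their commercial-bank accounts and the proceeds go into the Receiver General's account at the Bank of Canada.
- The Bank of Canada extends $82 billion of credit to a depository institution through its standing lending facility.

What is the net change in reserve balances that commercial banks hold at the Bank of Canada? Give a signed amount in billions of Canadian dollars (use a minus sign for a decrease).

Bank of Canada balance sheet:
  Assets:      Securities +$40B, Loans to banks +$82B, Foreign assets +$15B
  Liabilities: Bank reserves +$113B, Government deposits +$24B
So the change in reserve balances that commercial banks hold at the Bank of Canada is +$113 billion.

+$113 billion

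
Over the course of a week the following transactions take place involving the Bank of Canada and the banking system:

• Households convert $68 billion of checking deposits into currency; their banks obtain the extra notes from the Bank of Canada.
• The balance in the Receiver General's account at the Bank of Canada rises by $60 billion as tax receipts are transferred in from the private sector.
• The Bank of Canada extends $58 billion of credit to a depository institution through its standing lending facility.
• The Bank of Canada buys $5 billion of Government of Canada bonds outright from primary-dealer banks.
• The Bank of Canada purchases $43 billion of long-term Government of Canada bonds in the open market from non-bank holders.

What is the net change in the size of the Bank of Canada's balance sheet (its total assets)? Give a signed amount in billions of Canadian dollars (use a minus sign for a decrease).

+$106 billion

Currency withdrawal $68 billion: only the composition of liabilities changes → 0.
Government account inflow $60 billion: only the composition of liabilities changes → 0.
Discount-window loan $58 billion: a Bank of Canada asset is acquired → +$58B.
OMO purchase (from banks) $5 billion: a Bank of Canada asset is acquired → +$5B.
Asset purchase (from non-banks) $43 billion: a Bank of Canada asset is acquired → +$43B.
Net: 0 + 0 + 58 + 5 + 43 = +$106 billion.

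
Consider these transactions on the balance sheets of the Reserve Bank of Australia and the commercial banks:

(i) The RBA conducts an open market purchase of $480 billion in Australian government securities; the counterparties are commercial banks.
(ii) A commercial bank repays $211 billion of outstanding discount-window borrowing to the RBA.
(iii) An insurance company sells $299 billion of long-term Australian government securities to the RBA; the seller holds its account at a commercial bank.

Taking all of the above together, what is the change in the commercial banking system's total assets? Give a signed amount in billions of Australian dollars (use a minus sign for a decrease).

OMO purchase (from banks) $480 billion: just an asset swap on bank balance sheets → 0.
Discount-window repayment $211 billion: bank balance sheets shrink → −$211B.
Asset purchase (from non-banks) $299 billion: bank balance sheets expand → +$299B.
Net: 0 − 211 + 299 = +$88 billion.

+$88 billion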